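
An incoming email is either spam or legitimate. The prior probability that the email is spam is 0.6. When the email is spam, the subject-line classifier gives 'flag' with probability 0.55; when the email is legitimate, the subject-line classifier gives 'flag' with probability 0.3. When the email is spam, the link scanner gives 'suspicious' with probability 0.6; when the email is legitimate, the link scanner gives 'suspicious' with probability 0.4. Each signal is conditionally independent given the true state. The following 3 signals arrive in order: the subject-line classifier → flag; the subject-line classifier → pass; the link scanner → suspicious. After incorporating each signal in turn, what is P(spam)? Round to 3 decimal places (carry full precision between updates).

0.726

After the subject-line classifier='flag': P(spam) = 0.55·0.6000 / (0.55·0.6000 + 0.3·0.4000) ≈ 0.7333
After the subject-line classifier='pass': P(spam) = 0.45·0.7333 / (0.45·0.7333 + 0.7·0.2667) ≈ 0.6387
After the link scanner='suspicious': P(spam) = 0.6·0.6387 / (0.6·0.6387 + 0.4·0.3613) ≈ 0.7262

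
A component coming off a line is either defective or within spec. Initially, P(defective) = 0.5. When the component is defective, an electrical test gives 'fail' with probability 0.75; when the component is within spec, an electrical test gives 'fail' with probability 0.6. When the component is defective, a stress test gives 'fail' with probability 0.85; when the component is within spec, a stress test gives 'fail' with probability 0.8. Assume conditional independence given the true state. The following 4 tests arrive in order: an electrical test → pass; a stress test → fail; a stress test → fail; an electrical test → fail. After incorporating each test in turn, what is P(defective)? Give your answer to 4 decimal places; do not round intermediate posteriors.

Apply Bayes' rule sequentially, carrying P(defective) forward.
After an electrical test='pass': P(defective) = 0.25·0.5000 / (0.25·0.5000 + 0.4·0.5000) ≈ 0.3846
After a stress test='fail': P(defective) = 0.85·0.3846 / (0.85·0.3846 + 0.8·0.6154) ≈ 0.3991
After a stress test='fail': P(defective) = 0.85·0.3991 / (0.85·0.3991 + 0.8·0.6009) ≈ 0.4137
After an electrical test='fail': P(defective) = 0.75·0.4137 / (0.75·0.4137 + 0.6·0.5863) ≈ 0.4686

0.4686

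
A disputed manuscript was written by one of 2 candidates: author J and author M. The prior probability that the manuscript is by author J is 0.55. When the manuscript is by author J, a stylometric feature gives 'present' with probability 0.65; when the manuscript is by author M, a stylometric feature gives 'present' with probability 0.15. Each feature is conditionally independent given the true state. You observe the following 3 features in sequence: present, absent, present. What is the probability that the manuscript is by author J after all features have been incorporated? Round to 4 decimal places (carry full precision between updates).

0.9043

After 'present': P(author J) = 0.65·0.5500 / (0.65·0.5500 + 0.15·0.4500) ≈ 0.8412
After 'absent': P(author J) = 0.35·0.8412 / (0.35·0.8412 + 0.85·0.1588) ≈ 0.6856
After 'present': P(author J) = 0.65·0.6856 / (0.65·0.6856 + 0.15·0.3144) ≈ 0.9043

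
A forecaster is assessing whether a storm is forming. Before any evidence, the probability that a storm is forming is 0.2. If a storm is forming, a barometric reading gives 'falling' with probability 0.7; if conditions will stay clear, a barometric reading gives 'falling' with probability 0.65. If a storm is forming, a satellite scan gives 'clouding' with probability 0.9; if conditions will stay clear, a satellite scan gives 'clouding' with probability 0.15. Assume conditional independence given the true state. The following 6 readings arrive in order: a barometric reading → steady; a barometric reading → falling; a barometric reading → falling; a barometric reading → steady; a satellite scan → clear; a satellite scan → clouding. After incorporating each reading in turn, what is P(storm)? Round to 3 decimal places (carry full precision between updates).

0.131

After a barometric reading='steady': P(storm) = 0.3·0.2000 / (0.3·0.2000 + 0.35·0.8000) ≈ 0.1765
After a barometric reading='falling': P(storm) = 0.7·0.1765 / (0.7·0.1765 + 0.65·0.8235) ≈ 0.1875
After a barometric reading='falling': P(storm) = 0.7·0.1875 / (0.7·0.1875 + 0.65·0.8125) ≈ 0.1991
After a barometric reading='steady': P(storm) = 0.3·0.1991 / (0.3·0.1991 + 0.35·0.8009) ≈ 0.1756
After a satellite scan='clear': P(storm) = 0.1·0.1756 / (0.1·0.1756 + 0.85·0.8244) ≈ 0.0244
After a satellite scan='clouding': P(storm) = 0.9·0.0244 / (0.9·0.0244 + 0.15·0.9756) ≈ 0.1307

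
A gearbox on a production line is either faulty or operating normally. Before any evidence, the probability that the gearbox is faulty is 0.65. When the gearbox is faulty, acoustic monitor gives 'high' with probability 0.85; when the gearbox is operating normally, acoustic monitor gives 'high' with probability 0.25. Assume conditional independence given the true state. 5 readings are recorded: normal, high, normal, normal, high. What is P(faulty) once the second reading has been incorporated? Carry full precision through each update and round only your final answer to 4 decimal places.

0.5581

After 'normal': P(faulty) = 0.15·0.6500 / (0.15·0.6500 + 0.75·0.3500) ≈ 0.2708
After 'high': P(faulty) = 0.85·0.2708 / (0.85·0.2708 + 0.25·0.7292) ≈ 0.5581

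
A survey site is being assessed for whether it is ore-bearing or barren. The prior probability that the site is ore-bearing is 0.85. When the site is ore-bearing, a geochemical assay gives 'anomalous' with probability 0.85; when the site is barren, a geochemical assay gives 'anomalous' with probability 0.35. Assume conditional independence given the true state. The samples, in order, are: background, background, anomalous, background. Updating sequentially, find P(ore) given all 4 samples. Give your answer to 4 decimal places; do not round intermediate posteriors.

Apply Bayes' rule sequentially, carrying P(ore) forward.
After 'background': P(ore) = 0.15·0.8500 / (0.15·0.8500 + 0.65·0.1500) ≈ 0.5667
After 'background': P(ore) = 0.15·0.5667 / (0.15·0.5667 + 0.65·0.4333) ≈ 0.2318
After 'anomalous': P(ore) = 0.85·0.2318 / (0.85·0.2318 + 0.35·0.7682) ≈ 0.4229
After 'background': P(ore) = 0.15·0.4229 / (0.15·0.4229 + 0.65·0.5771) ≈ 0.1447

0.1447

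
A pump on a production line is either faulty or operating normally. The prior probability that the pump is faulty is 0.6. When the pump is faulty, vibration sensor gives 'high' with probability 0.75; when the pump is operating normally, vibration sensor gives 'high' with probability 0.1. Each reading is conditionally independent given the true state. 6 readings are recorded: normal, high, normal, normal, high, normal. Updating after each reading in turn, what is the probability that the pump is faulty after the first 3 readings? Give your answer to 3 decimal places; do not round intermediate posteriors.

After 'normal': P(faulty) = 0.25·0.6000 / (0.25·0.6000 + 0.9·0.4000) ≈ 0.2941
After 'high': P(faulty) = 0.75·0.2941 / (0.75·0.2941 + 0.1·0.7059) ≈ 0.7576
After 'normal': P(faulty) = 0.25·0.7576 / (0.25·0.7576 + 0.9·0.2424) ≈ 0.4647

0.465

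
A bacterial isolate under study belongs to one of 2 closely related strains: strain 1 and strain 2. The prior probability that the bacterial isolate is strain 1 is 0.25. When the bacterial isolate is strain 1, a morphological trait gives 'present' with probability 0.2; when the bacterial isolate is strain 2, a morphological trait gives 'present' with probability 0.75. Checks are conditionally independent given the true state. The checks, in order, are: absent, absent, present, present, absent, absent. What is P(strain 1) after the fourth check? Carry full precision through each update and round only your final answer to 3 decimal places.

After 'absent': P(strain 1) = 0.8·0.2500 / (0.8·0.2500 + 0.25·0.7500) ≈ 0.5161
After 'absent': P(strain 1) = 0.8·0.5161 / (0.8·0.5161 + 0.25·0.4839) ≈ 0.7734
After 'present': P(strain 1) = 0.2·0.7734 / (0.2·0.7734 + 0.75·0.2266) ≈ 0.4765
After 'present': P(strain 1) = 0.2·0.4765 / (0.2·0.4765 + 0.75·0.5235) ≈ 0.1953

0.195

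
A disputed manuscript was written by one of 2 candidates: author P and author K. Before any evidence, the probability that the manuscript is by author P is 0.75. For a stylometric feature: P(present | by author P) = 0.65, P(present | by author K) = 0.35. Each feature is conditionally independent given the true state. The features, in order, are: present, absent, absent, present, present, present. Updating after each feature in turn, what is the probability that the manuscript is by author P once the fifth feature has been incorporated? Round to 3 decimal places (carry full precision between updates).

0.848

After 'present': P(author P) = 0.65·0.7500 / (0.65·0.7500 + 0.35·0.2500) ≈ 0.8478
After 'absent': P(author P) = 0.35·0.8478 / (0.35·0.8478 + 0.65·0.1522) ≈ 0.7500
After 'absent': P(author P) = 0.35·0.7500 / (0.35·0.7500 + 0.65·0.2500) ≈ 0.6176
After 'present': P(author P) = 0.65·0.6176 / (0.65·0.6176 + 0.35·0.3824) ≈ 0.7500
After 'present': P(author P) = 0.65·0.7500 / (0.65·0.7500 + 0.35·0.2500) ≈ 0.8478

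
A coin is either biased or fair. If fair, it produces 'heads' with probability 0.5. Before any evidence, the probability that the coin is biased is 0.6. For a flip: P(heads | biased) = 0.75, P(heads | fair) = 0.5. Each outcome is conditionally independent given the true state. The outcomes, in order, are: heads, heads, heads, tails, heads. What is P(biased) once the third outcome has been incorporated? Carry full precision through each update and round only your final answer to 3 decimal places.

0.835

After 'heads': P(biased) = 0.75·0.6000 / (0.75·0.6000 + 0.5·0.4000) ≈ 0.6923
After 'heads': P(biased) = 0.75·0.6923 / (0.75·0.6923 + 0.5·0.3077) ≈ 0.7714
After 'heads': P(biased) = 0.75·0.7714 / (0.75·0.7714 + 0.5·0.2286) ≈ 0.8351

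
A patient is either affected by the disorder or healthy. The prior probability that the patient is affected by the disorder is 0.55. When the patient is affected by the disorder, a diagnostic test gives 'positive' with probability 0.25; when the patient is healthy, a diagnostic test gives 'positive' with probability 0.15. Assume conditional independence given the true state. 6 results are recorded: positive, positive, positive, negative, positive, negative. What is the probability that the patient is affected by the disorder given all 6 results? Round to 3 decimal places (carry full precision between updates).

Each posterior becomes the prior for the next update.
After 'positive': P(affected) = 0.25·0.5500 / (0.25·0.5500 + 0.15·0.4500) ≈ 0.6707
After 'positive': P(affected) = 0.25·0.6707 / (0.25·0.6707 + 0.15·0.3293) ≈ 0.7725
After 'positive': P(affected) = 0.25·0.7725 / (0.25·0.7725 + 0.15·0.2275) ≈ 0.8498
After 'negative': P(affected) = 0.75·0.8498 / (0.75·0.8498 + 0.85·0.1502) ≈ 0.8331
After 'positive': P(affected) = 0.25·0.8331 / (0.25·0.8331 + 0.15·0.1669) ≈ 0.8927
After 'negative': P(affected) = 0.75·0.8927 / (0.75·0.8927 + 0.85·0.1073) ≈ 0.8801

0.880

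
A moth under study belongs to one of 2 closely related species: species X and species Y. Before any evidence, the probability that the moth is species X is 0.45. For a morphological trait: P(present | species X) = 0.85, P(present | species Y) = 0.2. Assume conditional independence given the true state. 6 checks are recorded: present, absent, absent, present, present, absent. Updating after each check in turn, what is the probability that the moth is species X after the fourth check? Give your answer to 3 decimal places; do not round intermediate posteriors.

After 'present': P(species X) = 0.85·0.4500 / (0.85·0.4500 + 0.2·0.5500) ≈ 0.7766
After 'absent': P(species X) = 0.15·0.7766 / (0.15·0.7766 + 0.8·0.2234) ≈ 0.3947
After 'absent': P(species X) = 0.15·0.3947 / (0.15·0.3947 + 0.8·0.6053) ≈ 0.1089
After 'present': P(species X) = 0.85·0.1089 / (0.85·0.1089 + 0.2·0.8911) ≈ 0.3419

0.342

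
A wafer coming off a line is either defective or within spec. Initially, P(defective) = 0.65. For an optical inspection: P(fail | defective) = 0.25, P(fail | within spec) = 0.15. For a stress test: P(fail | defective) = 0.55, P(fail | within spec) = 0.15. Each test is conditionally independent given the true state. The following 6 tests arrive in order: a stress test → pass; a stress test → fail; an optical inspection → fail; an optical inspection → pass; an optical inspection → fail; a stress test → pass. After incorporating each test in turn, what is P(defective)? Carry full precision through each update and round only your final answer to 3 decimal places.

0.824

Apply Bayes' rule sequentially, carrying P(defective) forward.
After a stress test='pass': P(defective) = 0.45·0.6500 / (0.45·0.6500 + 0.85·0.3500) ≈ 0.4958
After a stress test='fail': P(defective) = 0.55·0.4958 / (0.55·0.4958 + 0.15·0.5042) ≈ 0.7828
After an optical inspection='fail': P(defective) = 0.25·0.7828 / (0.25·0.7828 + 0.15·0.2172) ≈ 0.8573
After an optical inspection='pass': P(defective) = 0.75·0.8573 / (0.75·0.8573 + 0.85·0.1427) ≈ 0.8413
After an optical inspection='fail': P(defective) = 0.25·0.8413 / (0.25·0.8413 + 0.15·0.1587) ≈ 0.8983
After a stress test='pass': P(defective) = 0.45·0.8983 / (0.45·0.8983 + 0.85·0.1017) ≈ 0.8239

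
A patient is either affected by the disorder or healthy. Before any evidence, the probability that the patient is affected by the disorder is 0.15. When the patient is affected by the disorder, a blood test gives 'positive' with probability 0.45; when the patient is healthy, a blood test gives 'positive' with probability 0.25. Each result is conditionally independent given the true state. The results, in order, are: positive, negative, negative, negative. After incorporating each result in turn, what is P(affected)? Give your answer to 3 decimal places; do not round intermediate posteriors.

After 'positive': P(affected) = 0.45·0.1500 / (0.45·0.1500 + 0.25·0.8500) ≈ 0.2411
After 'negative': P(affected) = 0.55·0.2411 / (0.55·0.2411 + 0.75·0.7589) ≈ 0.1889
After 'negative': P(affected) = 0.55·0.1889 / (0.55·0.1889 + 0.75·0.8111) ≈ 0.1459
After 'negative': P(affected) = 0.55·0.1459 / (0.55·0.1459 + 0.75·0.8541) ≈ 0.1113

0.111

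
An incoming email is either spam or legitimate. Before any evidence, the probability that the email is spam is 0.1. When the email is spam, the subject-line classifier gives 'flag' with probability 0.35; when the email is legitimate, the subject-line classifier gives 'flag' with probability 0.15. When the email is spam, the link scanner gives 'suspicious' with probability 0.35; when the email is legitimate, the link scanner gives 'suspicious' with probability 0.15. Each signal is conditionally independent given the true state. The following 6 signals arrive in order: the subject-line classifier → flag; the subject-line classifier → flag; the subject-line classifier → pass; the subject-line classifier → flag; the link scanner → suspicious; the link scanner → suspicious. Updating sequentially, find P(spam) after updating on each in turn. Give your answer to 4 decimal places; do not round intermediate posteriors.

After the subject-line classifier='flag': P(spam) = 0.35·0.1000 / (0.35·0.1000 + 0.15·0.9000) ≈ 0.2059
After the subject-line classifier='flag': P(spam) = 0.35·0.2059 / (0.35·0.2059 + 0.15·0.7941) ≈ 0.3769
After the subject-line classifier='pass': P(spam) = 0.65·0.3769 / (0.65·0.3769 + 0.85·0.6231) ≈ 0.3163
After the subject-line classifier='flag': P(spam) = 0.35·0.3163 / (0.35·0.3163 + 0.15·0.6837) ≈ 0.5191
After the link scanner='suspicious': P(spam) = 0.35·0.5191 / (0.35·0.5191 + 0.15·0.4809) ≈ 0.7158
After the link scanner='suspicious': P(spam) = 0.35·0.7158 / (0.35·0.7158 + 0.15·0.2842) ≈ 0.8546

0.8546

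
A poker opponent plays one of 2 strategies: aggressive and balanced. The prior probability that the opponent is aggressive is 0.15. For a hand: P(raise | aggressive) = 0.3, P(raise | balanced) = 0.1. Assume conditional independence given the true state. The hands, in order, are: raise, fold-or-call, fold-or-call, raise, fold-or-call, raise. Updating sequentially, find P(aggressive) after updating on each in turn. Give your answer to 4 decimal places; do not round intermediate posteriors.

0.6915

After 'raise': P(aggressive) = 0.3·0.1500 / (0.3·0.1500 + 0.1·0.8500) ≈ 0.3462
After 'fold-or-call': P(aggressive) = 0.7·0.3462 / (0.7·0.3462 + 0.9·0.6538) ≈ 0.2917
After 'fold-or-call': P(aggressive) = 0.7·0.2917 / (0.7·0.2917 + 0.9·0.7083) ≈ 0.2426
After 'raise': P(aggressive) = 0.3·0.2426 / (0.3·0.2426 + 0.1·0.7574) ≈ 0.4900
After 'fold-or-call': P(aggressive) = 0.7·0.4900 / (0.7·0.4900 + 0.9·0.5100) ≈ 0.4277
After 'raise': P(aggressive) = 0.3·0.4277 / (0.3·0.4277 + 0.1·0.5723) ≈ 0.6915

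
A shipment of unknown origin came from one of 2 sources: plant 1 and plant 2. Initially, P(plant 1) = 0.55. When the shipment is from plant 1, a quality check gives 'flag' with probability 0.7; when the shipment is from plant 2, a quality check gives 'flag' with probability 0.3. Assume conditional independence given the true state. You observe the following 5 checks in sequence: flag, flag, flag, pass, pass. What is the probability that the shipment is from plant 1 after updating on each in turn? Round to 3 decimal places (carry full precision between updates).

0.740

After 'flag': P(plant 1) = 0.7·0.5500 / (0.7·0.5500 + 0.3·0.4500) ≈ 0.7404
After 'flag': P(plant 1) = 0.7·0.7404 / (0.7·0.7404 + 0.3·0.2596) ≈ 0.8694
After 'flag': P(plant 1) = 0.7·0.8694 / (0.7·0.8694 + 0.3·0.1306) ≈ 0.9395
After 'pass': P(plant 1) = 0.3·0.9395 / (0.3·0.9395 + 0.7·0.0605) ≈ 0.8694
After 'pass': P(plant 1) = 0.3·0.8694 / (0.3·0.8694 + 0.7·0.1306) ≈ 0.7404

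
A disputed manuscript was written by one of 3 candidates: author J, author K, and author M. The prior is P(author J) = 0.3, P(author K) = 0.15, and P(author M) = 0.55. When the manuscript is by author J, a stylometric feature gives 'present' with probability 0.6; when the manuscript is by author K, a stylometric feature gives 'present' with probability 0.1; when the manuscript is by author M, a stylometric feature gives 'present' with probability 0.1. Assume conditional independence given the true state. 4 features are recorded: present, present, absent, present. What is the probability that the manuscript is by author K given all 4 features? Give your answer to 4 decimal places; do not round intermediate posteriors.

0.0051

Each posterior becomes the prior for the next update.
After 'present': normaliser = 0.6·0.3000 + 0.1·0.1500 + 0.1·0.5500; P(author J) ≈ 0.7200, P(author K) ≈ 0.0600, P(author M) ≈ 0.2200
After 'present': normaliser = 0.6·0.7200 + 0.1·0.0600 + 0.1·0.2200; P(author J) ≈ 0.9391, P(author K) ≈ 0.0130, P(author M) ≈ 0.0478
After 'absent': normaliser = 0.4·0.9391 + 0.9·0.0130 + 0.9·0.0478; P(author J) ≈ 0.8727, P(author K) ≈ 0.0273, P(author M) ≈ 0.1000
After 'present': normaliser = 0.6·0.8727 + 0.1·0.0273 + 0.1·0.1000; P(author J) ≈ 0.9763, P(author K) ≈ 0.0051, P(author M) ≈ 0.0186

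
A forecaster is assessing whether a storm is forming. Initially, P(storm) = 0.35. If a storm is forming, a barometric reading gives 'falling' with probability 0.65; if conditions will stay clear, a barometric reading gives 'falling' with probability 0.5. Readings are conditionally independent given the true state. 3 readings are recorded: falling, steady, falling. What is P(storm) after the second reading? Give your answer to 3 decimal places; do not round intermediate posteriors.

Apply Bayes' rule sequentially, carrying P(storm) forward.
After 'falling': P(storm) = 0.65·0.3500 / (0.65·0.3500 + 0.5·0.6500) ≈ 0.4118
After 'steady': P(storm) = 0.35·0.4118 / (0.35·0.4118 + 0.5·0.5882) ≈ 0.3289

0.329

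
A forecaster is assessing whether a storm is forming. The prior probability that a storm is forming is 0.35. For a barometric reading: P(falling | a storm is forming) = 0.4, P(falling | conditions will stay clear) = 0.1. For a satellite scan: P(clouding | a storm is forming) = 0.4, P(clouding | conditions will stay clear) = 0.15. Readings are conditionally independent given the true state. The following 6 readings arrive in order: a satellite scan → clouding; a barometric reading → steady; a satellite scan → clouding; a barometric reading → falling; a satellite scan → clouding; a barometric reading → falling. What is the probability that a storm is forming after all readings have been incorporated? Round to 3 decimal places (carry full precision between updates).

After a satellite scan='clouding': P(storm) = 0.4·0.3500 / (0.4·0.3500 + 0.15·0.6500) ≈ 0.5895
After a barometric reading='steady': P(storm) = 0.6·0.5895 / (0.6·0.5895 + 0.9·0.4105) ≈ 0.4891
After a satellite scan='clouding': P(storm) = 0.4·0.4891 / (0.4·0.4891 + 0.15·0.5109) ≈ 0.7185
After a barometric reading='falling': P(storm) = 0.4·0.7185 / (0.4·0.7185 + 0.1·0.2815) ≈ 0.9108
After a satellite scan='clouding': P(storm) = 0.4·0.9108 / (0.4·0.9108 + 0.15·0.0892) ≈ 0.9646
After a barometric reading='falling': P(storm) = 0.4·0.9646 / (0.4·0.9646 + 0.1·0.0354) ≈ 0.9909

0.991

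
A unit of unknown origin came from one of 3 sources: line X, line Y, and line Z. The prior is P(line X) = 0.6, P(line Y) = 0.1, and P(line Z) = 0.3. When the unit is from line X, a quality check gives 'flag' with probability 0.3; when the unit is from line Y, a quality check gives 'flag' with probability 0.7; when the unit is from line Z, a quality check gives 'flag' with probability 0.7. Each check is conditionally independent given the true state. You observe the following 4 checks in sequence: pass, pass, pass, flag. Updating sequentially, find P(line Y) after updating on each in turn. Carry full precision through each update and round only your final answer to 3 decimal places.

Apply Bayes' rule sequentially, carrying P(line Y) forward.
After 'pass': normaliser = 0.7·0.6000 + 0.3·0.1000 + 0.3·0.3000; P(line X) ≈ 0.7778, P(line Y) ≈ 0.0556, P(line Z) ≈ 0.1667
After 'pass': normaliser = 0.7·0.7778 + 0.3·0.0556 + 0.3·0.1667; P(line X) ≈ 0.8909, P(line Y) ≈ 0.0273, P(line Z) ≈ 0.0818
After 'pass': normaliser = 0.7·0.8909 + 0.3·0.0273 + 0.3·0.0818; P(line X) ≈ 0.9501, P(line Y) ≈ 0.0125, P(line Z) ≈ 0.0374
After 'flag': normaliser = 0.3·0.9501 + 0.7·0.0125 + 0.7·0.0374; P(line X) ≈ 0.8909, P(line Y) ≈ 0.0273, P(line Z) ≈ 0.0818

0.027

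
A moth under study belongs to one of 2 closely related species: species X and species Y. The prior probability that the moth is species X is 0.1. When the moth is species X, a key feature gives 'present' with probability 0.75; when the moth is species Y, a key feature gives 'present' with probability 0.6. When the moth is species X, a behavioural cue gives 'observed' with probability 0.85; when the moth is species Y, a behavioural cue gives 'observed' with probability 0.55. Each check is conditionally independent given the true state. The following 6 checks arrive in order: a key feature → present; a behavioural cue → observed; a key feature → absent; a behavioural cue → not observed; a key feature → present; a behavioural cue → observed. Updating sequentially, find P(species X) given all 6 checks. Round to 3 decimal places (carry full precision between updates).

After a key feature='present': P(species X) = 0.75·0.1000 / (0.75·0.1000 + 0.6·0.9000) ≈ 0.1220
After a behavioural cue='observed': P(species X) = 0.85·0.1220 / (0.85·0.1220 + 0.55·0.8780) ≈ 0.1767
After a key feature='absent': P(species X) = 0.25·0.1767 / (0.25·0.1767 + 0.4·0.8233) ≈ 0.1183
After a behavioural cue='not observed': P(species X) = 0.15·0.1183 / (0.15·0.1183 + 0.45·0.8817) ≈ 0.0428
After a key feature='present': P(species X) = 0.75·0.0428 / (0.75·0.0428 + 0.6·0.9572) ≈ 0.0529
After a behavioural cue='observed': P(species X) = 0.85·0.0529 / (0.85·0.0529 + 0.55·0.9471) ≈ 0.0795

0.080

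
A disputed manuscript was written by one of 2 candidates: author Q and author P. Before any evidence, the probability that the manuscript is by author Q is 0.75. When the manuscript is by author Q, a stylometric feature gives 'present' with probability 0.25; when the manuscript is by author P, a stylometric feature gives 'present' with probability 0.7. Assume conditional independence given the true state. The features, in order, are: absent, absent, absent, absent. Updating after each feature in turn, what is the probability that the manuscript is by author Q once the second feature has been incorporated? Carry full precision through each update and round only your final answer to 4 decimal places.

0.9494

After 'absent': P(author Q) = 0.75·0.7500 / (0.75·0.7500 + 0.3·0.2500) ≈ 0.8824
After 'absent': P(author Q) = 0.75·0.8824 / (0.75·0.8824 + 0.3·0.1176) ≈ 0.9494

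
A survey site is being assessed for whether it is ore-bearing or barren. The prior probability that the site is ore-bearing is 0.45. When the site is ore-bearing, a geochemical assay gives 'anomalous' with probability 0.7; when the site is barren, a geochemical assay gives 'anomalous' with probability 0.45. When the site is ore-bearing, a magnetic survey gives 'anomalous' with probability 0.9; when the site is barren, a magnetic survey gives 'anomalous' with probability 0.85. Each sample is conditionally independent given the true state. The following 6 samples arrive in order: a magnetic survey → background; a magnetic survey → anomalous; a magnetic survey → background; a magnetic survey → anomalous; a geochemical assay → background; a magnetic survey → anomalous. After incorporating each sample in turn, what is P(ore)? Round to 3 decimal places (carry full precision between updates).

0.191

Apply Bayes' rule sequentially, carrying P(ore) forward.
After a magnetic survey='background': P(ore) = 0.1·0.4500 / (0.1·0.4500 + 0.15·0.5500) ≈ 0.3529
After a magnetic survey='anomalous': P(ore) = 0.9·0.3529 / (0.9·0.3529 + 0.85·0.6471) ≈ 0.3661
After a magnetic survey='background': P(ore) = 0.1·0.3661 / (0.1·0.3661 + 0.15·0.6339) ≈ 0.2780
After a magnetic survey='anomalous': P(ore) = 0.9·0.2780 / (0.9·0.2780 + 0.85·0.7220) ≈ 0.2896
After a geochemical assay='background': P(ore) = 0.3·0.2896 / (0.3·0.2896 + 0.55·0.7104) ≈ 0.1819
After a magnetic survey='anomalous': P(ore) = 0.9·0.1819 / (0.9·0.1819 + 0.85·0.8181) ≈ 0.1906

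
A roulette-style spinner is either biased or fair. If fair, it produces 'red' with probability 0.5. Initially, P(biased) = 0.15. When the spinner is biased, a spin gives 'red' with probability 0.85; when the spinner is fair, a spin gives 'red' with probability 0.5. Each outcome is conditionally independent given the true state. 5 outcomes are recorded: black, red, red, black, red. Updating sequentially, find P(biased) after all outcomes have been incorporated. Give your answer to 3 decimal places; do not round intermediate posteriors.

0.072

After 'black': P(biased) = 0.15·0.1500 / (0.15·0.1500 + 0.5·0.8500) ≈ 0.0503
After 'red': P(biased) = 0.85·0.0503 / (0.85·0.0503 + 0.5·0.9497) ≈ 0.0826
After 'red': P(biased) = 0.85·0.0826 / (0.85·0.0826 + 0.5·0.9174) ≈ 0.1327
After 'black': P(biased) = 0.15·0.1327 / (0.15·0.1327 + 0.5·0.8673) ≈ 0.0439
After 'red': P(biased) = 0.85·0.0439 / (0.85·0.0439 + 0.5·0.9561) ≈ 0.0724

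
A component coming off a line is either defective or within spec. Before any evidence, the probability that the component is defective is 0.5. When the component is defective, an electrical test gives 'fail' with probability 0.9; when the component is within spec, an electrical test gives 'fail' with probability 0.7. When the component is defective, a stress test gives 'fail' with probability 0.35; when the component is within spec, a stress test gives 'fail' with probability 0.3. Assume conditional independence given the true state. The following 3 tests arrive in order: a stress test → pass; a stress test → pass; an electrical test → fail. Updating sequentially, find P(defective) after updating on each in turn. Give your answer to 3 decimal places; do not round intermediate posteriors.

0.526

After a stress test='pass': P(defective) = 0.65·0.5000 / (0.65·0.5000 + 0.7·0.5000) ≈ 0.4815
After a stress test='pass': P(defective) = 0.65·0.4815 / (0.65·0.4815 + 0.7·0.5185) ≈ 0.4630
After an electrical test='fail': P(defective) = 0.9·0.4630 / (0.9·0.4630 + 0.7·0.5370) ≈ 0.5258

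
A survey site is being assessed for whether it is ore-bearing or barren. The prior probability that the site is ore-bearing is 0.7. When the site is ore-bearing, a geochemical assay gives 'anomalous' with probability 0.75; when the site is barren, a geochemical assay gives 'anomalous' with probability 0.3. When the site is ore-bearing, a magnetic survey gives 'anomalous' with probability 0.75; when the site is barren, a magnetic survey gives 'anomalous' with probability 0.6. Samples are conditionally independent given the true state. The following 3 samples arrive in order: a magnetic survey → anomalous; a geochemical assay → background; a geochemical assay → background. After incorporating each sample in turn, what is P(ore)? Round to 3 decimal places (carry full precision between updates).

0.271

After a magnetic survey='anomalous': P(ore) = 0.75·0.7000 / (0.75·0.7000 + 0.6·0.3000) ≈ 0.7447
After a geochemical assay='background': P(ore) = 0.25·0.7447 / (0.25·0.7447 + 0.7·0.2553) ≈ 0.5102
After a geochemical assay='background': P(ore) = 0.25·0.5102 / (0.25·0.5102 + 0.7·0.4898) ≈ 0.2711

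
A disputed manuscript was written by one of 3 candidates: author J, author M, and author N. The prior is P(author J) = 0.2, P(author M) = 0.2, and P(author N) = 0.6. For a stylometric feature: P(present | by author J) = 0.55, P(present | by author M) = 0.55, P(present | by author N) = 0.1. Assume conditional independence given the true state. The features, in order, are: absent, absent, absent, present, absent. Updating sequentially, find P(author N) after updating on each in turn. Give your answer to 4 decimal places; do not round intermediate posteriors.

After 'absent': normaliser = 0.45·0.2000 + 0.45·0.2000 + 0.9·0.6000; P(author J) ≈ 0.1250, P(author M) ≈ 0.1250, P(author N) ≈ 0.7500
After 'absent': normaliser = 0.45·0.1250 + 0.45·0.1250 + 0.9·0.7500; P(author J) ≈ 0.0714, P(author M) ≈ 0.0714, P(author N) ≈ 0.8571
After 'absent': normaliser = 0.45·0.0714 + 0.45·0.0714 + 0.9·0.8571; P(author J) ≈ 0.0385, P(author M) ≈ 0.0385, P(author N) ≈ 0.9231
After 'present': normaliser = 0.55·0.0385 + 0.55·0.0385 + 0.1·0.9231; P(author J) ≈ 0.1571, P(author M) ≈ 0.1571, P(author N) ≈ 0.6857
After 'absent': normaliser = 0.45·0.1571 + 0.45·0.1571 + 0.9·0.6857; P(author J) ≈ 0.0932, P(author M) ≈ 0.0932, P(author N) ≈ 0.8136

0.8136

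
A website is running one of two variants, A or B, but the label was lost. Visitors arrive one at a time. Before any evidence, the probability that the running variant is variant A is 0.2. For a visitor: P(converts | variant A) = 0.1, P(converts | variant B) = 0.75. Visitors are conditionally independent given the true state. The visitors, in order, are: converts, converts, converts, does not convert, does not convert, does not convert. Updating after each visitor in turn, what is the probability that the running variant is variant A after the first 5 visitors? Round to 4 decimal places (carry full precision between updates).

0.0076

Each posterior becomes the prior for the next update.
After 'converts': P(A) = 0.1·0.2000 / (0.1·0.2000 + 0.75·0.8000) ≈ 0.0323
After 'converts': P(A) = 0.1·0.0323 / (0.1·0.0323 + 0.75·0.9677) ≈ 0.0044
After 'converts': P(A) = 0.1·0.0044 / (0.1·0.0044 + 0.75·0.9956) ≈ 0.0006
After 'does not convert': P(A) = 0.9·0.0006 / (0.9·0.0006 + 0.25·0.9994) ≈ 0.0021
After 'does not convert': P(A) = 0.9·0.0021 / (0.9·0.0021 + 0.25·0.9979) ≈ 0.0076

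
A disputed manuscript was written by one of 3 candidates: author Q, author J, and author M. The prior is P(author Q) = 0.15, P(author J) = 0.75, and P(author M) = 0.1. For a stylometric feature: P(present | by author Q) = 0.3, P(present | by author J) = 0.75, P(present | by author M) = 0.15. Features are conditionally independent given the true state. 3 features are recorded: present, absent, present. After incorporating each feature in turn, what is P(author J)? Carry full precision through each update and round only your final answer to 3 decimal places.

Apply Bayes' rule sequentially, carrying P(author J) forward.
After 'present': normaliser = 0.3·0.1500 + 0.75·0.7500 + 0.15·0.1000; P(author Q) ≈ 0.0723, P(author J) ≈ 0.9036, P(author M) ≈ 0.0241
After 'absent': normaliser = 0.7·0.0723 + 0.25·0.9036 + 0.85·0.0241; P(author Q) ≈ 0.1704, P(author J) ≈ 0.7606, P(author M) ≈ 0.0690
After 'present': normaliser = 0.3·0.1704 + 0.75·0.7606 + 0.15·0.0690; P(author Q) ≈ 0.0809, P(author J) ≈ 0.9027, P(author M) ≈ 0.0164

0.903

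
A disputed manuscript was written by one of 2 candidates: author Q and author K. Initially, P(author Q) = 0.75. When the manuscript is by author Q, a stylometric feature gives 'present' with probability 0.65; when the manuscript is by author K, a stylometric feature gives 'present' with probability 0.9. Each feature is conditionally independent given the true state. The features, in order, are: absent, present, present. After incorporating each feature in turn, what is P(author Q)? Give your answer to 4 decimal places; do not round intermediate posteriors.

0.8456

Apply Bayes' rule sequentially, carrying P(author Q) forward.
After 'absent': P(author Q) = 0.35·0.7500 / (0.35·0.7500 + 0.1·0.2500) ≈ 0.9130
After 'present': P(author Q) = 0.65·0.9130 / (0.65·0.9130 + 0.9·0.0870) ≈ 0.8835
After 'present': P(author Q) = 0.65·0.8835 / (0.65·0.8835 + 0.9·0.1165) ≈ 0.8456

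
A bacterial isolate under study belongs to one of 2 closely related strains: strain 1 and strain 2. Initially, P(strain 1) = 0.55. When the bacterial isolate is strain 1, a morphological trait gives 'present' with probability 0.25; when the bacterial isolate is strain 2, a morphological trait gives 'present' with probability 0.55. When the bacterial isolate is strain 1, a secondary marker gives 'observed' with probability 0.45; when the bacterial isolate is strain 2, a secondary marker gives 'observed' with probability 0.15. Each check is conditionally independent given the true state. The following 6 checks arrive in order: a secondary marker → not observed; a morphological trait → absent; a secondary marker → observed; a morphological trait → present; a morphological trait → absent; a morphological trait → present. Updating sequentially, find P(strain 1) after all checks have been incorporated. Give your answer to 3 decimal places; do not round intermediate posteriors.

After a secondary marker='not observed': P(strain 1) = 0.55·0.5500 / (0.55·0.5500 + 0.85·0.4500) ≈ 0.4416
After a morphological trait='absent': P(strain 1) = 0.75·0.4416 / (0.75·0.4416 + 0.45·0.5584) ≈ 0.5686
After a secondary marker='observed': P(strain 1) = 0.45·0.5686 / (0.45·0.5686 + 0.15·0.4314) ≈ 0.7982
After a morphological trait='present': P(strain 1) = 0.25·0.7982 / (0.25·0.7982 + 0.55·0.2018) ≈ 0.6425
After a morphological trait='absent': P(strain 1) = 0.75·0.6425 / (0.75·0.6425 + 0.45·0.3575) ≈ 0.7497
After a morphological trait='present': P(strain 1) = 0.25·0.7497 / (0.25·0.7497 + 0.55·0.2503) ≈ 0.5766

0.577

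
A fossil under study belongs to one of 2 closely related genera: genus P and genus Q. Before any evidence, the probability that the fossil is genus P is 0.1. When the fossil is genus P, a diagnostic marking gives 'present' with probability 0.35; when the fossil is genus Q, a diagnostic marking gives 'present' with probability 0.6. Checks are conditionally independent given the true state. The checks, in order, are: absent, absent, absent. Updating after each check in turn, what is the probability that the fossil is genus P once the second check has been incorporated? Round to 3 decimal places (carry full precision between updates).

0.227

After 'absent': P(genus P) = 0.65·0.1000 / (0.65·0.1000 + 0.4·0.9000) ≈ 0.1529
After 'absent': P(genus P) = 0.65·0.1529 / (0.65·0.1529 + 0.4·0.8471) ≈ 0.2268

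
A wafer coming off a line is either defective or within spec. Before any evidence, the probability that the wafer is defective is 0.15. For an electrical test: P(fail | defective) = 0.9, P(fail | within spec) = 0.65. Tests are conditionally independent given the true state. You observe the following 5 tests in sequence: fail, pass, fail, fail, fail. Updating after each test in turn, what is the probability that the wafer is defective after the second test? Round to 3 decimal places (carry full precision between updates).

After 'fail': P(defective) = 0.9·0.1500 / (0.9·0.1500 + 0.65·0.8500) ≈ 0.1964
After 'pass': P(defective) = 0.1·0.1964 / (0.1·0.1964 + 0.35·0.8036) ≈ 0.0653

0.065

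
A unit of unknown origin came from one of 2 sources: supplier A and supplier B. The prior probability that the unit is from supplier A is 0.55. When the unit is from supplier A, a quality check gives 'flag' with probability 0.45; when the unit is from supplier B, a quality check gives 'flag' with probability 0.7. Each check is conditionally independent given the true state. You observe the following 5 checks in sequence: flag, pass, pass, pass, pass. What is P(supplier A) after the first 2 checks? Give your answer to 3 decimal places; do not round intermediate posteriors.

After 'flag': P(supplier A) = 0.45·0.5500 / (0.45·0.5500 + 0.7·0.4500) ≈ 0.4400
After 'pass': P(supplier A) = 0.55·0.4400 / (0.55·0.4400 + 0.3·0.5600) ≈ 0.5902

0.590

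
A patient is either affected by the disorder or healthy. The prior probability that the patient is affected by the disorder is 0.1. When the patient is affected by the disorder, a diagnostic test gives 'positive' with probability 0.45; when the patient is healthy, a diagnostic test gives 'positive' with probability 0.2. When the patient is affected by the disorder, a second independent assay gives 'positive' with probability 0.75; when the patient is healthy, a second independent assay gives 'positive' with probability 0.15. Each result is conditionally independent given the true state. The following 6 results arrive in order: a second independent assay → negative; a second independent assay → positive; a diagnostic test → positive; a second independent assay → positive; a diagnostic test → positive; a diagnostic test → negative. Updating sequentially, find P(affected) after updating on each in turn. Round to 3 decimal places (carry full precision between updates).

After a second independent assay='negative': P(affected) = 0.25·0.1000 / (0.25·0.1000 + 0.85·0.9000) ≈ 0.0316
After a second independent assay='positive': P(affected) = 0.75·0.0316 / (0.75·0.0316 + 0.15·0.9684) ≈ 0.1404
After a diagnostic test='positive': P(affected) = 0.45·0.1404 / (0.45·0.1404 + 0.2·0.8596) ≈ 0.2688
After a second independent assay='positive': P(affected) = 0.75·0.2688 / (0.75·0.2688 + 0.15·0.7312) ≈ 0.6477
After a diagnostic test='positive': P(affected) = 0.45·0.6477 / (0.45·0.6477 + 0.2·0.3523) ≈ 0.8053
After a diagnostic test='negative': P(affected) = 0.55·0.8053 / (0.55·0.8053 + 0.8·0.1947) ≈ 0.7398

0.740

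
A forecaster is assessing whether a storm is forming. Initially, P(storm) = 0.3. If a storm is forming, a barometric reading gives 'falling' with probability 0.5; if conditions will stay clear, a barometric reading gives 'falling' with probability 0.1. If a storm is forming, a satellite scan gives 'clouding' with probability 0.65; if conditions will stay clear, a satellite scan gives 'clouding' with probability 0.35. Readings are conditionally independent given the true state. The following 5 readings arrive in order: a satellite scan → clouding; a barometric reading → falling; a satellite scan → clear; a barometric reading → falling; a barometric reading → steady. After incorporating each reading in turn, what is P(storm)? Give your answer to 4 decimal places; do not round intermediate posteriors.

0.8562

After a satellite scan='clouding': P(storm) = 0.65·0.3000 / (0.65·0.3000 + 0.35·0.7000) ≈ 0.4432
After a barometric reading='falling': P(storm) = 0.5·0.4432 / (0.5·0.4432 + 0.1·0.5568) ≈ 0.7992
After a satellite scan='clear': P(storm) = 0.35·0.7992 / (0.35·0.7992 + 0.65·0.2008) ≈ 0.6818
After a barometric reading='falling': P(storm) = 0.5·0.6818 / (0.5·0.6818 + 0.1·0.3182) ≈ 0.9146
After a barometric reading='steady': P(storm) = 0.5·0.9146 / (0.5·0.9146 + 0.9·0.0854) ≈ 0.8562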